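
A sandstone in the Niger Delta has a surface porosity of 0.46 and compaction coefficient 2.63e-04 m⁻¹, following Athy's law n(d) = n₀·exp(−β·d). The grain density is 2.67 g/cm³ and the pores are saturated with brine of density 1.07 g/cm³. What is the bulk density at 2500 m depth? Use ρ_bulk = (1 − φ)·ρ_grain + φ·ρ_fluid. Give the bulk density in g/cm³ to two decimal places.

2.29 g/cm³

Working in km (1 km = 1000 m; β in km⁻¹ = β in m⁻¹ × 1000):
Porosity at depth: n = 0.46·exp(−0.263×2.5) = 0.46×0.5181 = 0.2383
Bulk density: ρ_b = (1−n)ρ_g + n·ρ_f = 0.7617×2.67 + 0.2383×1.07
       = 2.034 + 0.255 = 2.289 g/cm³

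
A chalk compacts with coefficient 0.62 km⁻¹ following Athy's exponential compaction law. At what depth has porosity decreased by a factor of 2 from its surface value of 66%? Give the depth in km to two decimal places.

φ/φ₀ = 1/2 ⇒ exp(−β·d) = 1/2 ⇒ d = ln(2) / β
d = 0.6931 / 0.62 = 1.118 km

1.12 km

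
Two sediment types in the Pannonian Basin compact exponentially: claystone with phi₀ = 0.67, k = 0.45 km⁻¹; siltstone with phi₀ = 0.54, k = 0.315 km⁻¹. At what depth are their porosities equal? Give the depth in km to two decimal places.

Set phi₀ₐ e^(−kₐz) = phi₀ᵦ e^(−kᵦz) ⇒ ln(phi₀ₐ/phi₀ᵦ) = (kₐ − kᵦ)·z
z = ln(0.67/0.54) / (0.45 − 0.315) = 0.2157 / 0.135 = 1.598 km

1.60 km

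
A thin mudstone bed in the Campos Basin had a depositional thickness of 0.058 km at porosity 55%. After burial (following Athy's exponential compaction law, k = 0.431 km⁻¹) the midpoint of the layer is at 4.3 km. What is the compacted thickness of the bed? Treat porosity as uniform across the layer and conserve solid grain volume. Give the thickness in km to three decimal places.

0.029 km

Porosity at 4.3 km: phi = 0.55·exp(−0.431×4.3) = 0.0862
Solid-volume conservation: h(1−phi) = h₀(1−phi₀) ⇒ h = h₀·(1−phi₀)/(1−phi)
h = 0.058 × (1 − 0.55)/(1 − 0.0862) = 0.058 × 0.4924 = 0.0286 km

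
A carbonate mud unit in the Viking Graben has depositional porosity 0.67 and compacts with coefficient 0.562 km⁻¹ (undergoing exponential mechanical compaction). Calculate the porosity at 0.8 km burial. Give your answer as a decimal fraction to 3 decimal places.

0.427

φ = φ₀·exp(−β·Z) = 0.67 × exp(−0.562 × 0.8) = 0.67 × exp(−0.4496)
  = 0.67 × 0.6379 = 0.4274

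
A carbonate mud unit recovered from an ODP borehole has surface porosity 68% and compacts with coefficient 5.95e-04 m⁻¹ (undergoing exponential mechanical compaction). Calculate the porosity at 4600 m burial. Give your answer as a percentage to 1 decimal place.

Working in km (1 km = 1000 m; k in km⁻¹ = k in m⁻¹ × 1000):
φ = φ₀·exp(−k·Z) = 0.68 × exp(−0.595 × 4.6) = 0.68 × exp(−2.737)
  = 0.68 × 0.0648 = 0.0440

4.4%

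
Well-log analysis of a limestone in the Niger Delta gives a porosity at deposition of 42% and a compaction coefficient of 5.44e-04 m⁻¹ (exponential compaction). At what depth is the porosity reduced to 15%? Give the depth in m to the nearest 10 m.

1890 m

Working in km (1 km = 1000 m; k in km⁻¹ = k in m⁻¹ × 1000):
Invert Athy's law: z = ln(phi₀/phi) / k
z = ln(0.42/0.15) / 0.544 = ln(2.8) / 0.544 = 1.0296 / 0.544 = 1.893 km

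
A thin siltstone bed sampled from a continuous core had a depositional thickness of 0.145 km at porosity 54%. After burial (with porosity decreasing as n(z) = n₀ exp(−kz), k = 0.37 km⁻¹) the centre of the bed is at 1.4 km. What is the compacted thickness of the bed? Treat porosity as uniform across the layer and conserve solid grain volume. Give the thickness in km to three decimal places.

Porosity at 1.4 km: n = 0.54·exp(−0.37×1.4) = 0.3217
Solid-volume conservation: h(1−n) = h₀(1−n₀) ⇒ h = h₀·(1−n₀)/(1−n)
h = 0.145 × (1 − 0.54)/(1 − 0.3217) = 0.145 × 0.6781 = 0.0983 km

0.098 km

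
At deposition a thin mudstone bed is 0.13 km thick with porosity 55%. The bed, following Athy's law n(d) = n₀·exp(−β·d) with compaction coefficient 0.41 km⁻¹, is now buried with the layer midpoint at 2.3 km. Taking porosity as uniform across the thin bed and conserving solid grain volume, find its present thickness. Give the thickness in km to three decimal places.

Porosity at 2.3 km: n = 0.55·exp(−0.41×2.3) = 0.2142
Solid-volume conservation: h(1−n) = h₀(1−n₀) ⇒ h = h₀·(1−n₀)/(1−n)
h = 0.13 × (1 − 0.55)/(1 − 0.2142) = 0.13 × 0.5727 = 0.0744 km

0.074 km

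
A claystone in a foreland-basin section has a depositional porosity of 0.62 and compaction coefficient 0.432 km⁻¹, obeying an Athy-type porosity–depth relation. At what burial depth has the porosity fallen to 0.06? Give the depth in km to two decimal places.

Invert Athy's law: d = ln(n₀/n) / β
d = ln(0.62/0.06) / 0.432 = ln(10.33) / 0.432 = 2.3354 / 0.432 = 5.406 km

5.41 km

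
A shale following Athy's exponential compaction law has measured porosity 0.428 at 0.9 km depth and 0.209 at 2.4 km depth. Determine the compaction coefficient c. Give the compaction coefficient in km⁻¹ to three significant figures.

0.478 km⁻¹

Athy: φ(Z) = φ₀ e^(−cZ) ⇒ φ₁/φ₂ = e^{c(Z₂−Z₁)} ⇒ c = ln(φ₁/φ₂)/(Z₂−Z₁)
c = ln(0.428/0.209) / (2.4 − 0.9) = ln(2.048) / 1.5 = 0.7168 / 1.5 = 0.4779 km⁻¹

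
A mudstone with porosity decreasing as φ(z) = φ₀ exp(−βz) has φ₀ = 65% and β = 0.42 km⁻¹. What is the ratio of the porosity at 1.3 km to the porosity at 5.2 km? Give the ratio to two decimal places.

5.14

φ(z₁)/φ(z₂) = e^(−β·z₁)/e^(−β·z₂) = e^{β(z₂−z₁)}
= exp(0.42 × 3.9) = exp(1.638) = 5.1449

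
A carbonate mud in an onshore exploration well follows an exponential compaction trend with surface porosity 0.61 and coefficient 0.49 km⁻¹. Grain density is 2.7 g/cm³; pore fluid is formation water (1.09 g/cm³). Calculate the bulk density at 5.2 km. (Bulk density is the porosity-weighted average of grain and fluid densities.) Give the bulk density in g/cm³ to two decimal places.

Porosity at depth: φ = 0.61·exp(−0.49×5.2) = 0.61×0.0782 = 0.0477
Bulk density: ρ_b = (1−φ)ρ_g + φ·ρ_f = 0.9523×2.7 + 0.0477×1.09
       = 2.571 + 0.052 = 2.623 g/cm³

2.62 g/cm³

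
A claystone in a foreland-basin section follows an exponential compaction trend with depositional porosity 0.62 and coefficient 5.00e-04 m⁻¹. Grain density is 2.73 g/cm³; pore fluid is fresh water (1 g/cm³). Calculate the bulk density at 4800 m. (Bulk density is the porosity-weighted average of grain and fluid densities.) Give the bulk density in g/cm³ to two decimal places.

Working in km (1 km = 1000 m; β in km⁻¹ = β in m⁻¹ × 1000):
Porosity at depth: n = 0.62·exp(−0.5×4.8) = 0.62×0.0907 = 0.0562
Bulk density: ρ_b = (1−n)ρ_g + n·ρ_f = 0.9438×2.73 + 0.0562×1
       = 2.576 + 0.056 = 2.633 g/cm³

2.63 g/cm³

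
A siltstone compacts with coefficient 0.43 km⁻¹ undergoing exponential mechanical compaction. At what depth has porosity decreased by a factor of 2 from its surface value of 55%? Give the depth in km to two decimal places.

1.61 km

n/n₀ = 1/2 ⇒ exp(−k·Z) = 1/2 ⇒ Z = ln(2) / k
Z = 0.6931 / 0.43 = 1.612 km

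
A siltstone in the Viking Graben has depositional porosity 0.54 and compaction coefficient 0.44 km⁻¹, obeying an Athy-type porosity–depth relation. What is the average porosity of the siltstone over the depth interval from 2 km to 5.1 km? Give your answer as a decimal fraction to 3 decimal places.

⟨n⟩ = (1/(z₂−z₁)) ∫ n₀ e^(−kz) dz = n₀·(e^(−k·z₁) − e^(−k·z₂)) / (k·(z₂−z₁))
e^(−0.44×2) = 0.4148; e^(−0.44×5.1) = 0.1060
⟨n⟩ = 0.54 × (0.4148 − 0.1060) / (0.44 × 3.1) = 0.54 × 0.2264 = 0.1222

0.122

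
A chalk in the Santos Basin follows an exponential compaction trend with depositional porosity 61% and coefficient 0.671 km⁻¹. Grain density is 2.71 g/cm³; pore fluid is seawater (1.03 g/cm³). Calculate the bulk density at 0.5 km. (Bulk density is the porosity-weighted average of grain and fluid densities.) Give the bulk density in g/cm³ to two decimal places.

Porosity at depth: phi = 0.61·exp(−0.671×0.5) = 0.61×0.7150 = 0.4361
Bulk density: ρ_b = (1−phi)ρ_g + phi·ρ_f = 0.5639×2.71 + 0.4361×1.03
       = 1.528 + 0.449 = 1.977 g/cm³

1.98 g/cm³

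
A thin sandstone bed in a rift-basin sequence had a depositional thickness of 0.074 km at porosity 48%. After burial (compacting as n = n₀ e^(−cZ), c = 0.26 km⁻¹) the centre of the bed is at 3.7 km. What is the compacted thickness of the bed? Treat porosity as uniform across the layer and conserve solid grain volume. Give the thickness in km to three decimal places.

0.047 km

Porosity at 3.7 km: n = 0.48·exp(−0.26×3.7) = 0.1834
Solid-volume conservation: h(1−n) = h₀(1−n₀) ⇒ h = h₀·(1−n₀)/(1−n)
h = 0.074 × (1 − 0.48)/(1 − 0.1834) = 0.074 × 0.6368 = 0.0471 km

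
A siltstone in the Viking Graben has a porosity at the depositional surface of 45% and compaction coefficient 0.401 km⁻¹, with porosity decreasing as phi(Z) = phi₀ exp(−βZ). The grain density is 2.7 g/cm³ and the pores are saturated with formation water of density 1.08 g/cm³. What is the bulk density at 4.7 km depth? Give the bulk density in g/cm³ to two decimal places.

2.59 g/cm³

Porosity at depth: phi = 0.45·exp(−0.401×4.7) = 0.45×0.1519 = 0.0683
Bulk density: ρ_b = (1−phi)ρ_g + phi·ρ_f = 0.9317×2.7 + 0.0683×1.08
       = 2.515 + 0.074 = 2.589 g/cm³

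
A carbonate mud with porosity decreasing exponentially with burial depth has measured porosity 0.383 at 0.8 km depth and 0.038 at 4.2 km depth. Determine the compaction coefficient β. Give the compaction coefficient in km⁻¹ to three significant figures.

0.680 km⁻¹

Athy: phi(Z) = phi₀ e^(−βZ) ⇒ phi₁/phi₂ = e^{β(Z₂−Z₁)} ⇒ β = ln(phi₁/phi₂)/(Z₂−Z₁)
β = ln(0.383/0.038) / (4.2 − 0.8) = ln(10.08) / 3.4 = 2.3104 / 3.4 = 0.6795 km⁻¹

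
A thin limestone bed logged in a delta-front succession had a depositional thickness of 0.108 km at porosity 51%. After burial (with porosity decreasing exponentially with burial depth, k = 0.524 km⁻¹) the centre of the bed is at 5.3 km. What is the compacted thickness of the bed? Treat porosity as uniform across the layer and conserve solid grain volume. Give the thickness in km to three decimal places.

Porosity at 5.3 km: phi = 0.51·exp(−0.524×5.3) = 0.0317
Solid-volume conservation: h(1−phi) = h₀(1−phi₀) ⇒ h = h₀·(1−phi₀)/(1−phi)
h = 0.108 × (1 − 0.51)/(1 − 0.0317) = 0.108 × 0.5061 = 0.0547 km

0.055 km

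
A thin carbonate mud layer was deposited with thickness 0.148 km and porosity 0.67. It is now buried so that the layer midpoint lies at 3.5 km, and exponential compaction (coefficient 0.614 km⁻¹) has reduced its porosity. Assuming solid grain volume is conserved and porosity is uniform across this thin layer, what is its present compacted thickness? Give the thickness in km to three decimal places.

0.053 km

Porosity at 3.5 km: φ = 0.67·exp(−0.614×3.5) = 0.0781
Solid-volume conservation: h(1−φ) = h₀(1−φ₀) ⇒ h = h₀·(1−φ₀)/(1−φ)
h = 0.148 × (1 − 0.67)/(1 − 0.0781) = 0.148 × 0.3580 = 0.0530 km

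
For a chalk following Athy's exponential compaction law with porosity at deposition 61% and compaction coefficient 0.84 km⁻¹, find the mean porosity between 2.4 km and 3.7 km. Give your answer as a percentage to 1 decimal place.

⟨φ⟩ = (1/(d₂−d₁)) ∫ φ₀ e^(−kd) dd = φ₀·(e^(−k·d₁) − e^(−k·d₂)) / (k·(d₂−d₁))
e^(−0.84×2.4) = 0.1332; e^(−0.84×3.7) = 0.0447
⟨φ⟩ = 0.61 × (0.1332 − 0.0447) / (0.84 × 1.3) = 0.61 × 0.0810 = 0.0494

4.9%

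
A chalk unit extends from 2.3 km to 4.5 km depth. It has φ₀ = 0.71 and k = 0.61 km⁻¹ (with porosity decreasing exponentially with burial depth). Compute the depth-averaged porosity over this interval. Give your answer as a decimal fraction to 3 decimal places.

0.096

⟨φ⟩ = (1/(d₂−d₁)) ∫ φ₀ e^(−kd) dd = φ₀·(e^(−k·d₁) − e^(−k·d₂)) / (k·(d₂−d₁))
e^(−0.61×2.3) = 0.2459; e^(−0.61×4.5) = 0.0642
⟨φ⟩ = 0.71 × (0.2459 − 0.0642) / (0.61 × 2.2) = 0.71 × 0.1353 = 0.0961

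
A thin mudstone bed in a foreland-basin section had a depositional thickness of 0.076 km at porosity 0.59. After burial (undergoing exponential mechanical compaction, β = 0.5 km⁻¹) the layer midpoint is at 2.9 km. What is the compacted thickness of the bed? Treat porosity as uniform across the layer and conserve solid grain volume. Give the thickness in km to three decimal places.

0.036 km

Porosity at 2.9 km: n = 0.59·exp(−0.5×2.9) = 0.1384
Solid-volume conservation: h(1−n) = h₀(1−n₀) ⇒ h = h₀·(1−n₀)/(1−n)
h = 0.076 × (1 − 0.59)/(1 − 0.1384) = 0.076 × 0.4759 = 0.0362 km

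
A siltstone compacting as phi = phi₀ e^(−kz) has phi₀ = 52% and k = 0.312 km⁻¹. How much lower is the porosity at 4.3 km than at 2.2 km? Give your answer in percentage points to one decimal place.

phi(2.2) = 0.52·e^(−0.312×2.2) = 0.2618
phi(4.3) = 0.52·e^(−0.312×4.3) = 0.1359
Δphi = 0.2618 − 0.1359 = 0.1258

12.6 percentage points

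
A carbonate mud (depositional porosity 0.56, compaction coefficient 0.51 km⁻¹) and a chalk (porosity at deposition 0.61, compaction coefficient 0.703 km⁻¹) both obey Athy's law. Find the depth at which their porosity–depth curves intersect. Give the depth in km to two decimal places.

0.44 km

Set phi₀ₐ e^(−kₐz) = phi₀ᵦ e^(−kᵦz) ⇒ ln(phi₀ₐ/phi₀ᵦ) = (kₐ − kᵦ)·z
z = ln(0.56/0.61) / (0.51 − 0.703) = -0.0855 / -0.193 = 0.443 km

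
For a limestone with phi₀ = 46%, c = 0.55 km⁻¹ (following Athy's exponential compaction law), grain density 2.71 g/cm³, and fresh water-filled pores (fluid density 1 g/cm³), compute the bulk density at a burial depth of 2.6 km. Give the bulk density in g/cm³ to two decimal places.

Porosity at depth: phi = 0.46·exp(−0.55×2.6) = 0.46×0.2393 = 0.1101
Bulk density: ρ_b = (1−phi)ρ_g + phi·ρ_f = 0.8899×2.71 + 0.1101×1
       = 2.412 + 0.110 = 2.522 g/cm³

2.52 g/cm³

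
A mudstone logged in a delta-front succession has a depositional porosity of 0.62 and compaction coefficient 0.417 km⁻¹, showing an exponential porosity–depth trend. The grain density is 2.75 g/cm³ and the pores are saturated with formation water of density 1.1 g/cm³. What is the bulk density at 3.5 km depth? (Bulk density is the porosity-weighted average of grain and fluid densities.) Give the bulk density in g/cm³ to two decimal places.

Porosity at depth: n = 0.62·exp(−0.417×3.5) = 0.62×0.2324 = 0.1441
Bulk density: ρ_b = (1−n)ρ_g + n·ρ_f = 0.8559×2.75 + 0.1441×1.1
       = 2.354 + 0.158 = 2.512 g/cm³

2.51 g/cm³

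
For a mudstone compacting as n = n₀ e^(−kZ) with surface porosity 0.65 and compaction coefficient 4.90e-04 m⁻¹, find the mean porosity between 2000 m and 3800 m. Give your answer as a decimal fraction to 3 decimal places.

Working in km (1 km = 1000 m; k in km⁻¹ = k in m⁻¹ × 1000):
⟨n⟩ = (1/(Z₂−Z₁)) ∫ n₀ e^(−kZ) dZ = n₀·(e^(−k·Z₁) − e^(−k·Z₂)) / (k·(Z₂−Z₁))
e^(−0.49×2) = 0.3753; e^(−0.49×3.8) = 0.1554
⟨n⟩ = 0.65 × (0.3753 − 0.1554) / (0.49 × 1.8) = 0.65 × 0.2494 = 0.1621

0.162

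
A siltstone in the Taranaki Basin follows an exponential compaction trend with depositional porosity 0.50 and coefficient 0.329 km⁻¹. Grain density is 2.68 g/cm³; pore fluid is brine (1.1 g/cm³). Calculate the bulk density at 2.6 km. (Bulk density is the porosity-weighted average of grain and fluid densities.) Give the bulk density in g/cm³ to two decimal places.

2.34 g/cm³

Porosity at depth: φ = 0.5·exp(−0.329×2.6) = 0.5×0.4251 = 0.2126
Bulk density: ρ_b = (1−φ)ρ_g + φ·ρ_f = 0.7874×2.68 + 0.2126×1.1
       = 2.110 + 0.234 = 2.344 g/cm³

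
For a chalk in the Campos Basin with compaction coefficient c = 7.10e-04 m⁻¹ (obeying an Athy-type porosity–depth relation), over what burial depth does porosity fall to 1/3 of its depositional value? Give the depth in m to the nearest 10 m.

1550 m

Working in km (1 km = 1000 m; c in km⁻¹ = c in m⁻¹ × 1000):
n/n₀ = 1/3 ⇒ exp(−c·Z) = 1/3 ⇒ Z = ln(3) / c
Z = 1.0986 / 0.71 = 1.547 km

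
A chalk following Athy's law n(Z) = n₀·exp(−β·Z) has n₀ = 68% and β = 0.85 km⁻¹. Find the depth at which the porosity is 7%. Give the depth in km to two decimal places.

2.67 km

Invert Athy's law: Z = ln(n₀/n) / β
Z = ln(0.68/0.07) / 0.85 = ln(9.714) / 0.85 = 2.2736 / 0.85 = 2.675 km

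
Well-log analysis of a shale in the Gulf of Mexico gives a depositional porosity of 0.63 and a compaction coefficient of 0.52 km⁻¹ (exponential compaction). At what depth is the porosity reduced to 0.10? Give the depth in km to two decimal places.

Invert Athy's law: Z = ln(phi₀/phi) / β
Z = ln(0.63/0.1) / 0.52 = ln(6.3) / 0.52 = 1.8405 / 0.52 = 3.540 km

3.54 km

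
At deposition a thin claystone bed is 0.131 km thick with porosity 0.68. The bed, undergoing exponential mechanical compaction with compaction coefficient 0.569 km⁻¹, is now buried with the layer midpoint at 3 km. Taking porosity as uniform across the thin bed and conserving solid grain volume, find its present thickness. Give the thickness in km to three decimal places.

0.048 km

Porosity at 3 km: phi = 0.68·exp(−0.569×3) = 0.1234
Solid-volume conservation: h(1−phi) = h₀(1−phi₀) ⇒ h = h₀·(1−phi₀)/(1−phi)
h = 0.131 × (1 − 0.68)/(1 − 0.1234) = 0.131 × 0.3650 = 0.0478 km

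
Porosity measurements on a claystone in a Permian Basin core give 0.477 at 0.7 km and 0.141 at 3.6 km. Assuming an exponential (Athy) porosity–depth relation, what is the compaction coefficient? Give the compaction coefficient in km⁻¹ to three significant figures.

Athy: n(Z) = n₀ e^(−βZ) ⇒ n₁/n₂ = e^{β(Z₂−Z₁)} ⇒ β = ln(n₁/n₂)/(Z₂−Z₁)
β = ln(0.477/0.141) / (3.6 − 0.7) = ln(3.383) / 2.9 = 1.2188 / 2.9 = 0.4203 km⁻¹

0.420 km⁻¹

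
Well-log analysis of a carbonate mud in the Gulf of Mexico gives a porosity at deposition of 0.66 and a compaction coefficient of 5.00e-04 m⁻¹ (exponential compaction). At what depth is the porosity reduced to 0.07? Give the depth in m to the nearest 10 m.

Working in km (1 km = 1000 m; k in km⁻¹ = k in m⁻¹ × 1000):
Invert Athy's law: d = ln(φ₀/φ) / k
d = ln(0.66/0.07) / 0.5 = ln(9.429) / 0.5 = 2.2437 / 0.5 = 4.487 km

4490 m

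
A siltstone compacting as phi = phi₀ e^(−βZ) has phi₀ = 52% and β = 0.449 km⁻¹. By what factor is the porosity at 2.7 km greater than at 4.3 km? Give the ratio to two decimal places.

2.05

phi(Z₁)/phi(Z₂) = e^(−β·Z₁)/e^(−β·Z₂) = e^{β(Z₂−Z₁)}
= exp(0.449 × 1.6) = exp(0.7184) = 2.0511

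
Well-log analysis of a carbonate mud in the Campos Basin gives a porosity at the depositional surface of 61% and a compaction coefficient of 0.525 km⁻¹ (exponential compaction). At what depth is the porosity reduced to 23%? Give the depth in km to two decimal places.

Invert Athy's law: Z = ln(φ₀/φ) / c
Z = ln(0.61/0.23) / 0.525 = ln(2.652) / 0.525 = 0.9754 / 0.525 = 1.858 km

1.86 km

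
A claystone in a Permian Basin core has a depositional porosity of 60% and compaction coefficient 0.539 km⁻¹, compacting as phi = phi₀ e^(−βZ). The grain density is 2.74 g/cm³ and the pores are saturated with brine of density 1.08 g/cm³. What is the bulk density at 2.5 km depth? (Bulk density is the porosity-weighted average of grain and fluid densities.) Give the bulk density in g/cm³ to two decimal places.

2.48 g/cm³

Porosity at depth: phi = 0.6·exp(−0.539×2.5) = 0.6×0.2599 = 0.1559
Bulk density: ρ_b = (1−phi)ρ_g + phi·ρ_f = 0.8441×2.74 + 0.1559×1.08
       = 2.313 + 0.168 = 2.481 g/cm³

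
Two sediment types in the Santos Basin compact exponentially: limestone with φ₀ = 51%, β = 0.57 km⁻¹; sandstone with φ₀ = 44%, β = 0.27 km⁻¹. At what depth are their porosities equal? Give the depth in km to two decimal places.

Set φ₀ₐ e^(−βₐZ) = φ₀ᵦ e^(−βᵦZ) ⇒ ln(φ₀ₐ/φ₀ᵦ) = (βₐ − βᵦ)·Z
Z = ln(0.51/0.44) / (0.57 − 0.27) = 0.1476 / 0.3 = 0.492 km

0.49 km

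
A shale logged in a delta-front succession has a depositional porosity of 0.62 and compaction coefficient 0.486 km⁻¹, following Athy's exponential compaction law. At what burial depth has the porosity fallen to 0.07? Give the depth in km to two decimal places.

4.49 km

Invert Athy's law: d = ln(φ₀/φ) / β
d = ln(0.62/0.07) / 0.486 = ln(8.857) / 0.486 = 2.1812 / 0.486 = 4.488 km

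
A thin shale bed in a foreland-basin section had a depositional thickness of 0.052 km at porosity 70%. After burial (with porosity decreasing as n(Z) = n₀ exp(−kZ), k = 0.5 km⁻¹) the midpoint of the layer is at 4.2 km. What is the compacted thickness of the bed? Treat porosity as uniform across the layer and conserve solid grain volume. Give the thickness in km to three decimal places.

0.017 km

Porosity at 4.2 km: n = 0.7·exp(−0.5×4.2) = 0.0857
Solid-volume conservation: h(1−n) = h₀(1−n₀) ⇒ h = h₀·(1−n₀)/(1−n)
h = 0.052 × (1 − 0.7)/(1 − 0.0857) = 0.052 × 0.3281 = 0.0171 km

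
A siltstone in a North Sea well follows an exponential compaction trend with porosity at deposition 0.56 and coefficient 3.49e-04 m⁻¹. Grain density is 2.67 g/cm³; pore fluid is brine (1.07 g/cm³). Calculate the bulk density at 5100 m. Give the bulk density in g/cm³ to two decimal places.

Working in km (1 km = 1000 m; k in km⁻¹ = k in m⁻¹ × 1000):
Porosity at depth: phi = 0.56·exp(−0.349×5.1) = 0.56×0.1687 = 0.0944
Bulk density: ρ_b = (1−phi)ρ_g + phi·ρ_f = 0.9056×2.67 + 0.0944×1.07
       = 2.418 + 0.101 = 2.519 g/cm³

2.52 g/cm³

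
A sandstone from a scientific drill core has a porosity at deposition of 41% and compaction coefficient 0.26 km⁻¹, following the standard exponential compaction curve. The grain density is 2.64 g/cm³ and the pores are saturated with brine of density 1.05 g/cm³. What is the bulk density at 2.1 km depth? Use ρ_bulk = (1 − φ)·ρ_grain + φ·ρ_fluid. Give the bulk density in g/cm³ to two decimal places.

2.26 g/cm³

Porosity at depth: φ = 0.41·exp(−0.26×2.1) = 0.41×0.5793 = 0.2375
Bulk density: ρ_b = (1−φ)ρ_g + φ·ρ_f = 0.7625×2.64 + 0.2375×1.05
       = 2.013 + 0.249 = 2.262 g/cm³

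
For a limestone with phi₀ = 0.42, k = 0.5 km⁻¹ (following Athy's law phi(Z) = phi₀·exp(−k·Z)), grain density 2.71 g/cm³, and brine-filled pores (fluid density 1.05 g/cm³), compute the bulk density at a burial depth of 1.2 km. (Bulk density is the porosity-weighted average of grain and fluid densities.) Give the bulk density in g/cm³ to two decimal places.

2.33 g/cm³

Porosity at depth: phi = 0.42·exp(−0.5×1.2) = 0.42×0.5488 = 0.2305
Bulk density: ρ_b = (1−phi)ρ_g + phi·ρ_f = 0.7695×2.71 + 0.2305×1.05
       = 2.085 + 0.242 = 2.327 g/cm³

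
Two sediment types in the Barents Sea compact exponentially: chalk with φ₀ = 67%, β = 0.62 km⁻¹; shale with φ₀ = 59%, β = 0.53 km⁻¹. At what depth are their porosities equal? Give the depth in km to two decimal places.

Set φ₀ₐ e^(−βₐz) = φ₀ᵦ e^(−βᵦz) ⇒ ln(φ₀ₐ/φ₀ᵦ) = (βₐ − βᵦ)·z
z = ln(0.67/0.59) / (0.62 − 0.53) = 0.1272 / 0.09 = 1.413 km

1.41 km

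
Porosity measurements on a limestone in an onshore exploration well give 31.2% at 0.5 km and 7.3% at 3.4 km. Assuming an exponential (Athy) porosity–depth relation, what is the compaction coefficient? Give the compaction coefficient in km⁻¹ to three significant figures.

0.501 km⁻¹

Athy: phi(d) = phi₀ e^(−cd) ⇒ phi₁/phi₂ = e^{c(d₂−d₁)} ⇒ c = ln(phi₁/phi₂)/(d₂−d₁)
c = ln(0.312/0.073) / (3.4 − 0.5) = ln(4.274) / 2.9 = 1.4525 / 2.9 = 0.5009 km⁻¹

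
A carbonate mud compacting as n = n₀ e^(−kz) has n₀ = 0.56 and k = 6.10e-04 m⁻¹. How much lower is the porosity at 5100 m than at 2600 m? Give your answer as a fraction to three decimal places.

Working in km (1 km = 1000 m; k in km⁻¹ = k in m⁻¹ × 1000):
n(2.6) = 0.56·e^(−0.61×2.6) = 0.1147
n(5.1) = 0.56·e^(−0.61×5.1) = 0.0250
Δn = 0.1147 − 0.0250 = 0.0897

0.090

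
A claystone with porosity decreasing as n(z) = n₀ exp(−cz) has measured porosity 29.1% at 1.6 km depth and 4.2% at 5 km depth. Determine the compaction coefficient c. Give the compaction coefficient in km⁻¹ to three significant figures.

Athy: n(z) = n₀ e^(−cz) ⇒ n₁/n₂ = e^{c(z₂−z₁)} ⇒ c = ln(n₁/n₂)/(z₂−z₁)
c = ln(0.291/0.042) / (5 − 1.6) = ln(6.929) / 3.4 = 1.9357 / 3.4 = 0.5693 km⁻¹

0.569 km⁻¹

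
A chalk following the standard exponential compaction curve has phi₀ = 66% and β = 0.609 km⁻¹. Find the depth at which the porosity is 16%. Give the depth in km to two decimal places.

Invert Athy's law: d = ln(phi₀/phi) / β
d = ln(0.66/0.16) / 0.609 = ln(4.125) / 0.609 = 1.4171 / 0.609 = 2.327 km

2.33 km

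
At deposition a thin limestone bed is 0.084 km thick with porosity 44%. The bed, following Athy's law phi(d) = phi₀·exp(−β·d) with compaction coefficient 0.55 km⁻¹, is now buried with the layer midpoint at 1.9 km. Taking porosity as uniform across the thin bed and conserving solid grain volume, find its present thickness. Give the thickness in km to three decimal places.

0.056 km

Porosity at 1.9 km: phi = 0.44·exp(−0.55×1.9) = 0.1547
Solid-volume conservation: h(1−phi) = h₀(1−phi₀) ⇒ h = h₀·(1−phi₀)/(1−phi)
h = 0.084 × (1 − 0.44)/(1 − 0.1547) = 0.084 × 0.6625 = 0.0557 km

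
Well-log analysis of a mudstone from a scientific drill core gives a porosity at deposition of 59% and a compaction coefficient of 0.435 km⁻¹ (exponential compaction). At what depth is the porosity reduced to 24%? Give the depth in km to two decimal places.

2.07 km

Invert Athy's law: Z = ln(φ₀/φ) / k
Z = ln(0.59/0.24) / 0.435 = ln(2.458) / 0.435 = 0.8995 / 0.435 = 2.068 km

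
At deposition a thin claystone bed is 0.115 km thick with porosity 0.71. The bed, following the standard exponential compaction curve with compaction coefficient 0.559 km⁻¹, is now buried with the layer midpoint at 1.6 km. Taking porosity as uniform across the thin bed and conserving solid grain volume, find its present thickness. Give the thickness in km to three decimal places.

Porosity at 1.6 km: φ = 0.71·exp(−0.559×1.6) = 0.2903
Solid-volume conservation: h(1−φ) = h₀(1−φ₀) ⇒ h = h₀·(1−φ₀)/(1−φ)
h = 0.115 × (1 − 0.71)/(1 − 0.2903) = 0.115 × 0.4086 = 0.0470 km

0.047 km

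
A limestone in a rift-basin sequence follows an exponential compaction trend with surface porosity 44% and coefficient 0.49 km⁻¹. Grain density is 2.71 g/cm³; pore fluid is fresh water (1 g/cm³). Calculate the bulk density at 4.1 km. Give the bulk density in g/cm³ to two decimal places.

2.61 g/cm³

Porosity at depth: phi = 0.44·exp(−0.49×4.1) = 0.44×0.1341 = 0.0590
Bulk density: ρ_b = (1−phi)ρ_g + phi·ρ_f = 0.9410×2.71 + 0.0590×1
       = 2.550 + 0.059 = 2.609 g/cm³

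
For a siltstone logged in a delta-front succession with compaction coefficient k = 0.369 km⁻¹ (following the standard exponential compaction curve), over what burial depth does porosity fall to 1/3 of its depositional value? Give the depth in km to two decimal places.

2.98 km

phi/phi₀ = 1/3 ⇒ exp(−k·Z) = 1/3 ⇒ Z = ln(3) / k
Z = 1.0986 / 0.369 = 2.977 km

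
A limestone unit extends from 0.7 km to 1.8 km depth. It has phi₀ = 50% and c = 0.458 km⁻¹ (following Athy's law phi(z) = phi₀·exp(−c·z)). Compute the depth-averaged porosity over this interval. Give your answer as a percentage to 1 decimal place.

⟨phi⟩ = (1/(z₂−z₁)) ∫ phi₀ e^(−cz) dz = phi₀·(e^(−c·z₁) − e^(−c·z₂)) / (c·(z₂−z₁))
e^(−0.458×0.7) = 0.7257; e^(−0.458×1.8) = 0.4385
⟨phi⟩ = 0.5 × (0.7257 − 0.4385) / (0.458 × 1.1) = 0.5 × 0.5701 = 0.2850

28.5%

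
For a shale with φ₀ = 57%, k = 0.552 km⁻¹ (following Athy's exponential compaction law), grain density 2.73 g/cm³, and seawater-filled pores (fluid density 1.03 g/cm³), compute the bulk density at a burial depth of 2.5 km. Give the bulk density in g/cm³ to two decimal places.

Porosity at depth: φ = 0.57·exp(−0.552×2.5) = 0.57×0.2516 = 0.1434
Bulk density: ρ_b = (1−φ)ρ_g + φ·ρ_f = 0.8566×2.73 + 0.1434×1.03
       = 2.339 + 0.148 = 2.486 g/cm³

2.49 g/cm³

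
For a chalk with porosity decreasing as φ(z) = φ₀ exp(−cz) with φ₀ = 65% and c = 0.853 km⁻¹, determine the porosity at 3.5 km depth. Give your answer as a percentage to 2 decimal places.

φ = φ₀·exp(−c·z) = 0.65 × exp(−0.853 × 3.5) = 0.65 × exp(−2.986)
  = 0.65 × 0.0505 = 0.0328

3.28%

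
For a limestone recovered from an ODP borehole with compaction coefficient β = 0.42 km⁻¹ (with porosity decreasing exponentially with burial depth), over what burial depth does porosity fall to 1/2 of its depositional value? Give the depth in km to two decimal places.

n/n₀ = 1/2 ⇒ exp(−β·z) = 1/2 ⇒ z = ln(2) / β
z = 0.6931 / 0.42 = 1.650 km

1.65 km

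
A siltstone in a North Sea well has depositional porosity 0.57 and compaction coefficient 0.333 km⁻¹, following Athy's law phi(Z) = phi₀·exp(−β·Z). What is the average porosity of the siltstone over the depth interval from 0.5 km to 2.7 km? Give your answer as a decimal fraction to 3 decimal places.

0.342

⟨phi⟩ = (1/(Z₂−Z₁)) ∫ phi₀ e^(−βZ) dZ = phi₀·(e^(−β·Z₁) − e^(−β·Z₂)) / (β·(Z₂−Z₁))
e^(−0.333×0.5) = 0.8466; e^(−0.333×2.7) = 0.4069
⟨phi⟩ = 0.57 × (0.8466 − 0.4069) / (0.333 × 2.2) = 0.57 × 0.6002 = 0.3421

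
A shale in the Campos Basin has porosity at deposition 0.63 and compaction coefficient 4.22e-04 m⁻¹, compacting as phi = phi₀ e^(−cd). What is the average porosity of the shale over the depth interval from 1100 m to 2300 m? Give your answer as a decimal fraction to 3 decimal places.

Working in km (1 km = 1000 m; c in km⁻¹ = c in m⁻¹ × 1000):
⟨phi⟩ = (1/(d₂−d₁)) ∫ phi₀ e^(−cd) dd = phi₀·(e^(−c·d₁) − e^(−c·d₂)) / (c·(d₂−d₁))
e^(−0.422×1.1) = 0.6286; e^(−0.422×2.3) = 0.3789
⟨phi⟩ = 0.63 × (0.6286 − 0.3789) / (0.422 × 1.2) = 0.63 × 0.4933 = 0.3107

0.311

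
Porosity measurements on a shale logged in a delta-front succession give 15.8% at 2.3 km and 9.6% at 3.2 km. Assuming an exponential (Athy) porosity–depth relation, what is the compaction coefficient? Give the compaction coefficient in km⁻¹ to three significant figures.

Athy: φ(z) = φ₀ e^(−βz) ⇒ φ₁/φ₂ = e^{β(z₂−z₁)} ⇒ β = ln(φ₁/φ₂)/(z₂−z₁)
β = ln(0.158/0.096) / (3.2 − 2.3) = ln(1.646) / 0.9 = 0.4982 / 0.9 = 0.5536 km⁻¹

0.554 km⁻¹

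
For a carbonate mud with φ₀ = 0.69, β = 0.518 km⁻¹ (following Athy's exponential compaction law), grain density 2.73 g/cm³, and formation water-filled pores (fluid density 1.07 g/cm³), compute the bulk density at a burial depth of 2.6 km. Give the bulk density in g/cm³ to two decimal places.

Porosity at depth: φ = 0.69·exp(−0.518×2.6) = 0.69×0.2601 = 0.1794
Bulk density: ρ_b = (1−φ)ρ_g + φ·ρ_f = 0.8206×2.73 + 0.1794×1.07
       = 2.240 + 0.192 = 2.432 g/cm³

2.43 g/cm³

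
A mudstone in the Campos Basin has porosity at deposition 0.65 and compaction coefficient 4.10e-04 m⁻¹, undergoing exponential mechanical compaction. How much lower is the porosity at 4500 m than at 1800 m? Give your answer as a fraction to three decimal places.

0.208

Working in km (1 km = 1000 m; β in km⁻¹ = β in m⁻¹ × 1000):
n(1.8) = 0.65·e^(−0.41×1.8) = 0.3107
n(4.5) = 0.65·e^(−0.41×4.5) = 0.1027
Δn = 0.3107 − 0.1027 = 0.2080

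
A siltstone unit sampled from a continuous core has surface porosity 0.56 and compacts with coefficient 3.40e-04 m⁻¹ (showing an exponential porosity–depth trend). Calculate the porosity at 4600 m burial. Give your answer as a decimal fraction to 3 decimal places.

0.117

Working in km (1 km = 1000 m; β in km⁻¹ = β in m⁻¹ × 1000):
phi = phi₀·exp(−β·d) = 0.56 × exp(−0.34 × 4.6) = 0.56 × exp(−1.564)
  = 0.56 × 0.2093 = 0.1172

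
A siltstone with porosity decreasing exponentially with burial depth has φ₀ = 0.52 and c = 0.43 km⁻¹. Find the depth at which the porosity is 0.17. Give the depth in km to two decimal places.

Invert Athy's law: Z = ln(φ₀/φ) / c
Z = ln(0.52/0.17) / 0.43 = ln(3.059) / 0.43 = 1.1180 / 0.43 = 2.600 km

2.60 km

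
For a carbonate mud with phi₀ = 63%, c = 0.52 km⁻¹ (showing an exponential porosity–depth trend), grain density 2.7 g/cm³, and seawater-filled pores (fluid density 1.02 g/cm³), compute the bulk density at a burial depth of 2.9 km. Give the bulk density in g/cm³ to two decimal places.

2.47 g/cm³

Porosity at depth: phi = 0.63·exp(−0.52×2.9) = 0.63×0.2214 = 0.1395
Bulk density: ρ_b = (1−phi)ρ_g + phi·ρ_f = 0.8605×2.7 + 0.1395×1.02
       = 2.323 + 0.142 = 2.466 g/cm³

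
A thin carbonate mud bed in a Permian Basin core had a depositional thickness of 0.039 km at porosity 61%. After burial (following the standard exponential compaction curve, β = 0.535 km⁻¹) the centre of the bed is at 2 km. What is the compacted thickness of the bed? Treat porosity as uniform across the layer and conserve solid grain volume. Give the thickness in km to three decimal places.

0.019 km

Porosity at 2 km: φ = 0.61·exp(−0.535×2) = 0.2092
Solid-volume conservation: h(1−φ) = h₀(1−φ₀) ⇒ h = h₀·(1−φ₀)/(1−φ)
h = 0.039 × (1 − 0.61)/(1 − 0.2092) = 0.039 × 0.4932 = 0.0192 km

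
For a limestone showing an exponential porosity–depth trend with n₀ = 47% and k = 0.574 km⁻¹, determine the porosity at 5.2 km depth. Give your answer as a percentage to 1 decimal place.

2.4%

n = n₀·exp(−k·z) = 0.47 × exp(−0.574 × 5.2) = 0.47 × exp(−2.985)
  = 0.47 × 0.0505 = 0.0238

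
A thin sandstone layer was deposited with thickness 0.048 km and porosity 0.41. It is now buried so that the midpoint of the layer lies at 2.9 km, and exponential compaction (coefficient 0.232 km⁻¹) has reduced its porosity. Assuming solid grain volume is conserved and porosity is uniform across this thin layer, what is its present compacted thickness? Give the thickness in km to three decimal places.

Porosity at 2.9 km: φ = 0.41·exp(−0.232×2.9) = 0.2092
Solid-volume conservation: h(1−φ) = h₀(1−φ₀) ⇒ h = h₀·(1−φ₀)/(1−φ)
h = 0.048 × (1 − 0.41)/(1 − 0.2092) = 0.048 × 0.7461 = 0.0358 km

0.036 km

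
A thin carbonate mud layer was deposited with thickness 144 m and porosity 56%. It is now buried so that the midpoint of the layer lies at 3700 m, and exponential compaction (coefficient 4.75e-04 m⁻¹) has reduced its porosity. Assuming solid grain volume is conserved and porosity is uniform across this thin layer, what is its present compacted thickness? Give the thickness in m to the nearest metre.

Working in km (1 km = 1000 m; k in km⁻¹ = k in m⁻¹ × 1000):
Porosity at 3.7 km: φ = 0.56·exp(−0.475×3.7) = 0.0966
Solid-volume conservation: h(1−φ) = h₀(1−φ₀) ⇒ h = h₀·(1−φ₀)/(1−φ)
h = 0.144 × (1 − 0.56)/(1 − 0.0966) = 0.144 × 0.4870 = 0.0701 km

70 m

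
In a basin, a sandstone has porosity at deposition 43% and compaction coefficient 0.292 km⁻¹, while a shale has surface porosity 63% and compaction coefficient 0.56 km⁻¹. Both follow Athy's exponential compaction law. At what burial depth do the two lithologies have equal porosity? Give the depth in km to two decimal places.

Set n₀ₐ e^(−cₐZ) = n₀ᵦ e^(−cᵦZ) ⇒ ln(n₀ₐ/n₀ᵦ) = (cₐ − cᵦ)·Z
Z = ln(0.43/0.63) / (0.292 − 0.56) = -0.3819 / -0.268 = 1.425 km

1.43 km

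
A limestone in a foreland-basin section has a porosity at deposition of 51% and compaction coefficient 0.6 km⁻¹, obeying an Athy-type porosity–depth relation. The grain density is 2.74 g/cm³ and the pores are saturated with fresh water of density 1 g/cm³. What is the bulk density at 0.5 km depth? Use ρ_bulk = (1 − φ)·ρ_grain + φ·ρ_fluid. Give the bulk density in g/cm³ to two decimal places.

2.08 g/cm³

Porosity at depth: φ = 0.51·exp(−0.6×0.5) = 0.51×0.7408 = 0.3778
Bulk density: ρ_b = (1−φ)ρ_g + φ·ρ_f = 0.6222×2.74 + 0.3778×1
       = 1.705 + 0.378 = 2.083 g/cm³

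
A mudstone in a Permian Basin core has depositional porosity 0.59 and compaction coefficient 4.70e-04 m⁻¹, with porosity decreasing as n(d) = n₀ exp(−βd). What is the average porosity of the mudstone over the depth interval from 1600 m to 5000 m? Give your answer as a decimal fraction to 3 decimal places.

0.139

Working in km (1 km = 1000 m; β in km⁻¹ = β in m⁻¹ × 1000):
⟨n⟩ = (1/(d₂−d₁)) ∫ n₀ e^(−βd) dd = n₀·(e^(−β·d₁) − e^(−β·d₂)) / (β·(d₂−d₁))
e^(−0.47×1.6) = 0.4714; e^(−0.47×5) = 0.0954
⟨n⟩ = 0.59 × (0.4714 − 0.0954) / (0.47 × 3.4) = 0.59 × 0.2353 = 0.1388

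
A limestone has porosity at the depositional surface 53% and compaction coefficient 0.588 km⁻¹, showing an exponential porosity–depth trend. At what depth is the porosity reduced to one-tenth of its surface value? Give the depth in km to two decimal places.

n/n₀ = 1/10 ⇒ exp(−β·Z) = 1/10 ⇒ Z = ln(10) / β
Z = 2.3026 / 0.588 = 3.916 km

3.92 km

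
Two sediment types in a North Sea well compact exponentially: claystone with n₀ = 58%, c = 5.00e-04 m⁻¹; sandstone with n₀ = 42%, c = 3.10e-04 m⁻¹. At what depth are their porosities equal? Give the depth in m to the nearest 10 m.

1700 m

Working in km (1 km = 1000 m; c in km⁻¹ = c in m⁻¹ × 1000):
Set n₀ₐ e^(−cₐZ) = n₀ᵦ e^(−cᵦZ) ⇒ ln(n₀ₐ/n₀ᵦ) = (cₐ − cᵦ)·Z
Z = ln(0.58/0.42) / (0.5 − 0.31) = 0.3228 / 0.19 = 1.699 km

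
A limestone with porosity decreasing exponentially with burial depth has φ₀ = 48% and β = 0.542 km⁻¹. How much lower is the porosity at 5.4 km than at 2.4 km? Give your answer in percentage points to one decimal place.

10.5 percentage points

φ(2.4) = 0.48·e^(−0.542×2.4) = 0.1307
φ(5.4) = 0.48·e^(−0.542×5.4) = 0.0257
Δφ = 0.1307 − 0.0257 = 0.1050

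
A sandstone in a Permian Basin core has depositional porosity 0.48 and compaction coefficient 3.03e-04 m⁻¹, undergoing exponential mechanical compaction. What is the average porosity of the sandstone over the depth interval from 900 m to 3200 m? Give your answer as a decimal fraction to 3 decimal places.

0.263

Working in km (1 km = 1000 m; k in km⁻¹ = k in m⁻¹ × 1000):
⟨phi⟩ = (1/(Z₂−Z₁)) ∫ phi₀ e^(−kZ) dZ = phi₀·(e^(−k·Z₁) − e^(−k·Z₂)) / (k·(Z₂−Z₁))
e^(−0.303×0.9) = 0.7613; e^(−0.303×3.2) = 0.3792
⟨phi⟩ = 0.48 × (0.7613 − 0.3792) / (0.303 × 2.3) = 0.48 × 0.5483 = 0.2632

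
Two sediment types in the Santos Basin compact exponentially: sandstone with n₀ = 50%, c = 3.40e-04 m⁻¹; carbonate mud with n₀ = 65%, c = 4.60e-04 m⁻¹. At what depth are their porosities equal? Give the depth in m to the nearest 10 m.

Working in km (1 km = 1000 m; c in km⁻¹ = c in m⁻¹ × 1000):
Set n₀ₐ e^(−cₐd) = n₀ᵦ e^(−cᵦd) ⇒ ln(n₀ₐ/n₀ᵦ) = (cₐ − cᵦ)·d
d = ln(0.5/0.65) / (0.34 − 0.46) = -0.2624 / -0.12 = 2.186 km

2190 m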